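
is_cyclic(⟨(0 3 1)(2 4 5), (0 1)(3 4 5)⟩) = no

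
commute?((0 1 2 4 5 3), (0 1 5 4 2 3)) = no:(0 1 2 4 5 3) * (0 1 5 4 2 3) = (0 5)(1 3), (0 1 5 4 2 3) * (0 1 2 4 5 3) = (0 2)(1 3)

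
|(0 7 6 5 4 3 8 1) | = 8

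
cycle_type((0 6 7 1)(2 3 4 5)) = 4^2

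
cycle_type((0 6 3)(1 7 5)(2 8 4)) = 3^3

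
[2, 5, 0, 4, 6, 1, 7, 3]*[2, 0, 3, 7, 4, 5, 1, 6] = [3, 5, 2, 4, 1, 0, 6, 7]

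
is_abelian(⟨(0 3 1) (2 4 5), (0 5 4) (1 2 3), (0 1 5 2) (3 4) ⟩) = no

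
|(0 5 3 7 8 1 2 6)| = 8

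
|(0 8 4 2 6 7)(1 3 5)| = 6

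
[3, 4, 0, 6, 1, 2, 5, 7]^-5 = [0, 4, 2, 3, 1, 5, 6, 7]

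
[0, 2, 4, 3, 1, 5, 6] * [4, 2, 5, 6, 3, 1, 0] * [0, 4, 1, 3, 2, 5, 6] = [2, 5, 3, 6, 1, 4, 0]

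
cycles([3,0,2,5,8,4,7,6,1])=(0 3 5 4 8 1)(6 7)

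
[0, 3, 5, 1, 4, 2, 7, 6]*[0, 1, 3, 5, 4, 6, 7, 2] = [0, 5, 6, 1, 4, 3, 2, 7]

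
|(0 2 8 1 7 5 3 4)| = 8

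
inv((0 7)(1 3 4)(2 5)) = (0 7)(1 4 3)(2 5)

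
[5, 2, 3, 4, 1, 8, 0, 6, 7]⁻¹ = [6, 4, 1, 2, 3, 0, 7, 8, 5]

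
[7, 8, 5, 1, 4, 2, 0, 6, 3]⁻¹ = [6, 3, 5, 8, 4, 2, 7, 0, 1]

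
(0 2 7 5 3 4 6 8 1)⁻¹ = (0 1 8 6 4 3 5 7 2)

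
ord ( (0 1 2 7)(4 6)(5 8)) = 4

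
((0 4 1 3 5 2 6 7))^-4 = (0 5)(1 6)(2 4)(3 7)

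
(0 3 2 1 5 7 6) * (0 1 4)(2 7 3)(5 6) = (0 2 4)(1 6)(3 7 5)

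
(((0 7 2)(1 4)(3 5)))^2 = (0 2 7)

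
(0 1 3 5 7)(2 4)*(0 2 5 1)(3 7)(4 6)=(1 7 2 6 4 5 3)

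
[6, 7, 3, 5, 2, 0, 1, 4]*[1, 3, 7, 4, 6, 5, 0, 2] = [0, 2, 4, 5, 7, 1, 3, 6]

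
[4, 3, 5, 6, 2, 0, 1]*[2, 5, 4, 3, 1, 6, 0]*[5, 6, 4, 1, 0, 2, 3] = [6, 1, 3, 5, 0, 4, 2]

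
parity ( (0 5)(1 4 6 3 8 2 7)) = odd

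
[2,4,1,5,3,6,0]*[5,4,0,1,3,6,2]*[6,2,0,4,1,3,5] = [6,4,1,5,2,0,3]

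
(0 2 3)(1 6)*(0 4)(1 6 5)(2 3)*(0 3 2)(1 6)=(0 2)(1 5 6)(3 4)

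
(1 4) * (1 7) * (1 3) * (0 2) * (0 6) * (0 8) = (0 2 6 8)(1 4 7 3)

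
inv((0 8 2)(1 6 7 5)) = (0 2 8)(1 5 7 6)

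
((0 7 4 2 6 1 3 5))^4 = (0 6)(1 7)(2 5)(3 4)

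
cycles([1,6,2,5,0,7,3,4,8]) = (0 1 6 3 5 7 4)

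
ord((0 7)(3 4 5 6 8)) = 10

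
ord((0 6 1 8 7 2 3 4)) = 8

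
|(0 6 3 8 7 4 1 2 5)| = 9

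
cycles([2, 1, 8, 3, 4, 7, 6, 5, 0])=(0 2 8)(5 7)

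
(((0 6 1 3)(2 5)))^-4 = ()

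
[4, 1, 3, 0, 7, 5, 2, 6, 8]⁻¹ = [3, 1, 6, 2, 0, 5, 7, 4, 8]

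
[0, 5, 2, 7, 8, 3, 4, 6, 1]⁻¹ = [0, 8, 2, 5, 6, 1, 7, 3, 4]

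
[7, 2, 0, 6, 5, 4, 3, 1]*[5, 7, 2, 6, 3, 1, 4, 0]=[0, 2, 5, 4, 1, 3, 6, 7]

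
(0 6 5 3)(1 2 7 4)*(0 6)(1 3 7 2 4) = (1 4 3 6 5 7)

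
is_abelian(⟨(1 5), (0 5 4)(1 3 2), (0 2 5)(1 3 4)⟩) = no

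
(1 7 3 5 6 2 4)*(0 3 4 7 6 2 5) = (0 3)(1 6 5 2 7 4)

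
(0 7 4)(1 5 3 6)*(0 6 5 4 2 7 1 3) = (0 1 4 6 3 5)(2 7)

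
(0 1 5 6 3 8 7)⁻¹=(0 7 8 3 6 5 1)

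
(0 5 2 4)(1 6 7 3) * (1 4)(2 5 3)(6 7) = (0 3 4)(1 7 2)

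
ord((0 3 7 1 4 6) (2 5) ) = 6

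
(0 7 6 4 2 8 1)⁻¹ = (0 1 8 2 4 6 7)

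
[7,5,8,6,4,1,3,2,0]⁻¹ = [8,5,7,6,4,1,3,0,2]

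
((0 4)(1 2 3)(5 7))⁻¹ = (0 4)(1 3 2)(5 7)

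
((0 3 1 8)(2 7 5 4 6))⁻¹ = (0 8 1 3)(2 6 4 5 7)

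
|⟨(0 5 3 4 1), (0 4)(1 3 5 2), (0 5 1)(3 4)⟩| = 720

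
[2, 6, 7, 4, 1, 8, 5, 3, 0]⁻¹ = [8, 4, 0, 7, 3, 6, 1, 2, 5]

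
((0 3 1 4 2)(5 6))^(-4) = (0 3 1 4 2)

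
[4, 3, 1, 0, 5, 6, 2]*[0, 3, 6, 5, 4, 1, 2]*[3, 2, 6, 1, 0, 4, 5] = [0, 4, 1, 3, 2, 6, 5]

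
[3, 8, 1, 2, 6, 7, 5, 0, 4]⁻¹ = [7, 2, 3, 0, 8, 6, 4, 5, 1]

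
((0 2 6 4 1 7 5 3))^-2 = (0 5 1 6)(2 3 7 4)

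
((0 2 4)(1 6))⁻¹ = (0 4 2)(1 6)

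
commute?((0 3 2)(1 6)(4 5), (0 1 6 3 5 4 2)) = no:(0 3 2)(1 6)(4 5) * (0 1 6 3 5 4 2) = (0 5 2 1 3), (0 1 6 3 5 4 2) * (0 3 2)(1 6)(4 5) = (0 6 2 3 4)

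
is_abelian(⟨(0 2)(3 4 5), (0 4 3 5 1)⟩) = no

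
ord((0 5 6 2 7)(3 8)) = 10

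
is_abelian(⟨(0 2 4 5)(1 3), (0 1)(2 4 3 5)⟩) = no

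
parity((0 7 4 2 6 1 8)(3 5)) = odd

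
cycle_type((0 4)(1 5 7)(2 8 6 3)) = 2.3.4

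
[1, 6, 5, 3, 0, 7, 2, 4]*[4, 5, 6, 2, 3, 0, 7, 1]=[5, 7, 0, 2, 4, 1, 6, 3]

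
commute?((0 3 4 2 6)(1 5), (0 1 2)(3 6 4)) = no:(0 3 4 2 6)(1 5)*(0 1 2)(3 6 4) = (0 6 1 5 2 4), (0 1 2)(3 6 4)*(0 3 4 2 6)(1 5) = (0 5 1 6 2 3)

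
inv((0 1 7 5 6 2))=(0 2 6 5 7 1)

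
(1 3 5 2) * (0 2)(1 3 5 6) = (0 2 3 6 1 5)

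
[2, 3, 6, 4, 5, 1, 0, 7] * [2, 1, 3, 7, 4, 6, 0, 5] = [3, 7, 0, 4, 6, 1, 2, 5]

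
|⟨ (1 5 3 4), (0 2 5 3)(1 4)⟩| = 720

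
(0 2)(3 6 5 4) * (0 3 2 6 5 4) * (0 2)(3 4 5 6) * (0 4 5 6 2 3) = (2 5 3)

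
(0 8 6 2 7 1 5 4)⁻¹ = (0 4 5 1 7 2 6 8)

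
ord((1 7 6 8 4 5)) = 6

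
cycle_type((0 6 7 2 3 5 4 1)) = 8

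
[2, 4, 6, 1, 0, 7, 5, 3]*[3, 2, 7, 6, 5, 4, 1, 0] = [7, 5, 1, 2, 3, 0, 4, 6]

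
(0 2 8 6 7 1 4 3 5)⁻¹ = (0 5 3 4 1 7 6 8 2)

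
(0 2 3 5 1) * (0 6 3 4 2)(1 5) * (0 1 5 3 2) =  (0 1 6 2 4)(3 5)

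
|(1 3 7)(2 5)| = 6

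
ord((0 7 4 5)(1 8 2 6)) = 4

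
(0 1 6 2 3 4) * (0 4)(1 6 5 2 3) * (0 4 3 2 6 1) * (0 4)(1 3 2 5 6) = (0 3)(1 6 5)(2 4)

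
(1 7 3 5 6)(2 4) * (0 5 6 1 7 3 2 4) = (0 5 1 3 6 7 2)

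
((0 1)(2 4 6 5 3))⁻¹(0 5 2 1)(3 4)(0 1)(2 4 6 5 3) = (0 1 3 4)(2 6)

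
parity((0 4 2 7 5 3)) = odd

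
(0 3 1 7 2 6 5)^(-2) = (0 6 7 3 5 2 1)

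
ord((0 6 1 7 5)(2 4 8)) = 15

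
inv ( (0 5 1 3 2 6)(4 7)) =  (0 6 2 3 1 5)(4 7)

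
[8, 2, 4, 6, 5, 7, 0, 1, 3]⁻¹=[6, 7, 1, 8, 2, 4, 3, 5, 0]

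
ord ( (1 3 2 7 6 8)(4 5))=6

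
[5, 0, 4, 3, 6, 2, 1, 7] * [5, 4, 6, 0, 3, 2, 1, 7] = [2, 5, 3, 0, 1, 6, 4, 7]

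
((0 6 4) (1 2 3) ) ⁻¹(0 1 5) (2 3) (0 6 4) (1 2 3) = (1 3) (2 5 6) 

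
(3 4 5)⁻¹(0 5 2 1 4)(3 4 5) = (0 3 2 1 5)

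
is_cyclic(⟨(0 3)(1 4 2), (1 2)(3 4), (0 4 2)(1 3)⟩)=no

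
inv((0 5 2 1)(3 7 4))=(0 1 2 5)(3 4 7)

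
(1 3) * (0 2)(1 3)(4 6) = (0 2)(4 6)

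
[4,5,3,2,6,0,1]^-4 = [4,5,2,3,6,0,1]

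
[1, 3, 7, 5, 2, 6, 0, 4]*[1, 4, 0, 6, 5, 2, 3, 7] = [4, 6, 7, 2, 0, 3, 1, 5]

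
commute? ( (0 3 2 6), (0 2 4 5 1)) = no: (0 3 2 6) * (0 2 4 5 1) = (0 3 4 5 1)(2 6), (0 2 4 5 1) * (0 3 2 6) = (0 6)(1 3 2 4 5)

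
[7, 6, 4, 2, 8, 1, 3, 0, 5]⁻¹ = [7, 5, 3, 6, 2, 8, 1, 0, 4]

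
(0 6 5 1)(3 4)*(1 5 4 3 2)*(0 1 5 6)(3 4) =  (2 5 6 3 4)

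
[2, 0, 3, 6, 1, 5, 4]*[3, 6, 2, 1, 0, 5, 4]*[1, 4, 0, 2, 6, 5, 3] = [0, 2, 4, 6, 3, 5, 1]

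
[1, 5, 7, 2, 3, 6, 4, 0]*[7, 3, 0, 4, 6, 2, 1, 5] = [3, 2, 5, 0, 4, 1, 6, 7]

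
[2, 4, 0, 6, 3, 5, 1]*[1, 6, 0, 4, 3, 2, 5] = [0, 3, 1, 5, 4, 2, 6]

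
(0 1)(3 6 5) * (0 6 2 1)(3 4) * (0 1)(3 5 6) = (0 1 3 2)(4 5)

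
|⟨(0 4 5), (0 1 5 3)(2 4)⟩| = 36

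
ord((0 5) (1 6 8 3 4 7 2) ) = 14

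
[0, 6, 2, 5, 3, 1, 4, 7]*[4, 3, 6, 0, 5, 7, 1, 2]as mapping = [0→4, 1→1, 2→6, 3→7, 4→0, 5→3, 6→5, 7→2]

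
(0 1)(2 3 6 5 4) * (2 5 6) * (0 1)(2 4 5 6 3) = (3 4 6)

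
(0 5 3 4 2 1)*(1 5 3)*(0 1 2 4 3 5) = (0 5 2) 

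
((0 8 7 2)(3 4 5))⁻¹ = (0 2 7 8)(3 5 4)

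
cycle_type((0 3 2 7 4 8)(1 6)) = 2.6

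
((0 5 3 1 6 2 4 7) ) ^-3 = (0 2 3 7 6 5 4 1) 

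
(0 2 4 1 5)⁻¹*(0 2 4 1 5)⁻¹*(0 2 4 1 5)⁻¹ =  (0 4 5 2 1)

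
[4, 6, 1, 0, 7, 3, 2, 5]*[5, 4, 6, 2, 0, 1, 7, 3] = [0, 7, 4, 5, 3, 2, 6, 1]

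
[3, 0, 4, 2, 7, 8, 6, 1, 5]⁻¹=[1, 7, 3, 0, 2, 8, 6, 4, 5]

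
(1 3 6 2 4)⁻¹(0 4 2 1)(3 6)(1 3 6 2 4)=(0 1 4 3)(2 6)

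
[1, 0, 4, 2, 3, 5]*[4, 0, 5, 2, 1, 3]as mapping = [0→0, 1→4, 2→1, 3→5, 4→2, 5→3]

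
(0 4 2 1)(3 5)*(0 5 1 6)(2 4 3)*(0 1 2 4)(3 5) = (0 5 4)(1 3 2 6)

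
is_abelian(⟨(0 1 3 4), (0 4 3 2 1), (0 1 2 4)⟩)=no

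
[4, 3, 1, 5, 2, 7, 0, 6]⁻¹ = [6, 2, 4, 1, 0, 3, 7, 5]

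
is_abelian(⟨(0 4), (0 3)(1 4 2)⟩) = no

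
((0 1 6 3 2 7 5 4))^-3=(0 7 6 4 2 1 5 3)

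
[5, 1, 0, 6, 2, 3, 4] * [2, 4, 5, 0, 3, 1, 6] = [1, 4, 2, 6, 5, 0, 3]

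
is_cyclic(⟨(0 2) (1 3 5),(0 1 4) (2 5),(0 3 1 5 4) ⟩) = no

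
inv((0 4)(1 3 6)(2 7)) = (0 4)(1 6 3)(2 7)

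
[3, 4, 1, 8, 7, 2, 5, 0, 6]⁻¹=[7, 2, 5, 0, 1, 6, 8, 4, 3]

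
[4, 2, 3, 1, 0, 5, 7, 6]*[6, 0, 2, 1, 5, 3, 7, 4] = [5, 2, 1, 0, 6, 3, 4, 7]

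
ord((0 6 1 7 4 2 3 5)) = 8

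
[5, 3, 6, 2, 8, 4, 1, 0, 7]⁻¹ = [7, 6, 3, 1, 5, 0, 2, 8, 4]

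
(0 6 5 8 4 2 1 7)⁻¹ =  (0 7 1 2 4 8 5 6)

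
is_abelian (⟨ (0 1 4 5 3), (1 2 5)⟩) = no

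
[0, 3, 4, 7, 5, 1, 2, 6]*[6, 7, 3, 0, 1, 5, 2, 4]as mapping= [0→6, 1→0, 2→1, 3→4, 4→5, 5→7, 6→3, 7→2]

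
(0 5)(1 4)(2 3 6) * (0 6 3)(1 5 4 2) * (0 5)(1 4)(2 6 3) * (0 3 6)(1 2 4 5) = (0 2 1)(3 4)(5 6)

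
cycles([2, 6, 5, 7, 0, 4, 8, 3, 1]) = (0 2 5 4)(1 6 8)(3 7)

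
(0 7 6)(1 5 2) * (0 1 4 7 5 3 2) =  (0 5)(1 3 2 4 7 6)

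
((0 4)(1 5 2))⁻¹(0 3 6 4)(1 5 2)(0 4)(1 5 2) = (0 4 3 6)(1 5 2)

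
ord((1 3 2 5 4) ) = 5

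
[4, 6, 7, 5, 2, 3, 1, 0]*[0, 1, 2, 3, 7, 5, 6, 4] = [7, 6, 4, 5, 2, 3, 1, 0]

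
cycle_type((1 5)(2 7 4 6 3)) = 2.5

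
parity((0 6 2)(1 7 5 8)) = odd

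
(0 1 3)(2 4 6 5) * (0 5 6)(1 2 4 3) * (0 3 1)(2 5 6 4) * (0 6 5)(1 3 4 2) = (1 6 2 3 5)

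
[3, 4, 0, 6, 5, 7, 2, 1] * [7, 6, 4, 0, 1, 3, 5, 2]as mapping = [0→0, 1→1, 2→7, 3→5, 4→3, 5→2, 6→4, 7→6]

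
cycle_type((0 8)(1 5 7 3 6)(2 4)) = 2^2.5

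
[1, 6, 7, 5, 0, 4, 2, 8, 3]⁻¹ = [4, 0, 6, 8, 5, 3, 1, 2, 7]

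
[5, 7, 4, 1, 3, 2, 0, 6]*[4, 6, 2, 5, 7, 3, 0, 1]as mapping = [0→3, 1→1, 2→7, 3→6, 4→5, 5→2, 6→4, 7→0]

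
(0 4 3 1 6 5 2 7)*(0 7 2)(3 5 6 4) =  (0 3 1 4 5)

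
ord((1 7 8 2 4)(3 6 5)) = 15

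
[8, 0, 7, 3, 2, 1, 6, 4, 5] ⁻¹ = [1, 5, 4, 3, 7, 8, 6, 2, 0] 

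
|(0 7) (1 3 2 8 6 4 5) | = 14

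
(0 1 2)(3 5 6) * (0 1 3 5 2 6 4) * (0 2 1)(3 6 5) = (0 6 3 1 5 4 2)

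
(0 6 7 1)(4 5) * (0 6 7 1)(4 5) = (0 7)(1 6)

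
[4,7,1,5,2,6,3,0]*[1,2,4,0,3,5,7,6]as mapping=[0→3,1→6,2→2,3→5,4→4,5→7,6→0,7→1]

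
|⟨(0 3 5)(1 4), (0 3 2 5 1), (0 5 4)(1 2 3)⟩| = 720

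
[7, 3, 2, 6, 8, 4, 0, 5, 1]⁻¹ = [6, 8, 2, 1, 5, 7, 3, 0, 4]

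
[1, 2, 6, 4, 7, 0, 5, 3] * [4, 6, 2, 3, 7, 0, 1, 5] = [6, 2, 1, 7, 5, 4, 0, 3]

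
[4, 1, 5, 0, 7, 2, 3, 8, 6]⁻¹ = [3, 1, 5, 6, 0, 2, 8, 4, 7]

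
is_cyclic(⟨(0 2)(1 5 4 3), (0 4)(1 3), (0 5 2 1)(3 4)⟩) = no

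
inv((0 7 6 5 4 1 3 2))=(0 2 3 1 4 5 6 7)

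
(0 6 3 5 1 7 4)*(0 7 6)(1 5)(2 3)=(1 6 2 3)(4 7)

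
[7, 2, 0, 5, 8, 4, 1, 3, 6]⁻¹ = [2, 6, 1, 7, 5, 3, 8, 0, 4]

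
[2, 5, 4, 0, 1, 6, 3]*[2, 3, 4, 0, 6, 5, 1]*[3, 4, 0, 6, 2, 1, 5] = [2, 1, 5, 0, 6, 4, 3]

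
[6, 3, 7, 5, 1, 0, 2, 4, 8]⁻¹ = [5, 4, 6, 1, 7, 3, 0, 2, 8]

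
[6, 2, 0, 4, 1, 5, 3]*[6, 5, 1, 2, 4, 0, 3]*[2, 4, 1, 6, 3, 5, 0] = [6, 4, 0, 3, 5, 2, 1]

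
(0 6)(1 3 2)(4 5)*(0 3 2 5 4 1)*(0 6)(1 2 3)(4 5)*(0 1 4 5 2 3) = (0 1)(2 6 4)(3 5)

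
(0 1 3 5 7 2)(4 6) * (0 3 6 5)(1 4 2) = (0 4 5 7 1 6 2 3)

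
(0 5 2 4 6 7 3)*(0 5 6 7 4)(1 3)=(0 6 4 7 1 3 5 2)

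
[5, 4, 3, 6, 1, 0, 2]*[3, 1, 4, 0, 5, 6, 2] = [6, 5, 0, 2, 1, 3, 4]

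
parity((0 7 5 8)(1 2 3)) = odd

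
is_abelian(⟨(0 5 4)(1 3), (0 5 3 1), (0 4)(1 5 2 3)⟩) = no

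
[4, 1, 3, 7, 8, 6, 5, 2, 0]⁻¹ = [8, 1, 7, 2, 0, 6, 5, 3, 4]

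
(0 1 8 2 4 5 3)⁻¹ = (0 3 5 4 2 8 1)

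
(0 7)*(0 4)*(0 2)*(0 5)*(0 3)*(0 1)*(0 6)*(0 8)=(0 7 4 2 5 3 1 6 8)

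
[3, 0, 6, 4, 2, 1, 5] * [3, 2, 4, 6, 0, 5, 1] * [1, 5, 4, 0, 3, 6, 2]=[2, 0, 5, 1, 3, 4, 6]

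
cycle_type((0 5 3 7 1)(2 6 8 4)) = 4.5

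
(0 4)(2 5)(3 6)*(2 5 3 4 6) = (0 6 4)(2 3)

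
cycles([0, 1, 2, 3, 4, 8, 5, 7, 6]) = (5 8 6)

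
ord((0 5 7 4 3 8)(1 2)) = 6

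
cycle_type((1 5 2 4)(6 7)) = 2.4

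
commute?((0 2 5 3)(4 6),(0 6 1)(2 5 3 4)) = no:(0 2 5 3)(4 6)*(0 6 1)(2 5 3 4) = (0 5 4 1)(2 3 6),(0 6 1)(2 5 3 4)*(0 2 5 3)(4 6) = (0 4 5)(1 2 3 6)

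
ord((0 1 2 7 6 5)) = 6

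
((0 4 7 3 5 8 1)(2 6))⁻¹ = (0 1 8 5 3 7 4)(2 6)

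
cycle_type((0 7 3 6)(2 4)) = 2.4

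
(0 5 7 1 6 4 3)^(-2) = (0 4 1 5 3 6 7)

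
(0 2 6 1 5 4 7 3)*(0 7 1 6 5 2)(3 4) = (1 2 5 3 7 4)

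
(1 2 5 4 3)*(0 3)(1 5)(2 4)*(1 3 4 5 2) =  (0 4)(1 5)(2 3)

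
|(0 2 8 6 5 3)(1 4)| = 6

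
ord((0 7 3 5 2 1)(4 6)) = 6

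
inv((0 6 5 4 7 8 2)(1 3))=(0 2 8 7 4 5 6)(1 3)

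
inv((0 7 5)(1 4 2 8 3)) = (0 5 7)(1 3 8 2 4)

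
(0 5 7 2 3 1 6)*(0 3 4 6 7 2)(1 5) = (0 1 7)(2 4 6 3 5)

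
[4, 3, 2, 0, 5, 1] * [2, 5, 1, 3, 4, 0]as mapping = [0→4, 1→3, 2→1, 3→2, 4→0, 5→5]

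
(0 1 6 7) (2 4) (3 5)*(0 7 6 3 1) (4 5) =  (1 3 4 2 5) 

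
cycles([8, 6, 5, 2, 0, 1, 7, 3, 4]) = (0 8 4)(1 6 7 3 2 5)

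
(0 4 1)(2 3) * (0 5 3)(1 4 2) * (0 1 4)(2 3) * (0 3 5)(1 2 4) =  (0 5 4 3 1)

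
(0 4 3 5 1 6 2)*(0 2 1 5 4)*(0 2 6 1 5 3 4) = (0 2 6 5 3)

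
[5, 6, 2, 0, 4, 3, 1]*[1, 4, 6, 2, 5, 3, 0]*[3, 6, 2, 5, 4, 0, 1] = [5, 3, 1, 6, 0, 2, 4]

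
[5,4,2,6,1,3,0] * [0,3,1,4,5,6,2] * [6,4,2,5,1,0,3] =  [3,0,4,2,5,1,6]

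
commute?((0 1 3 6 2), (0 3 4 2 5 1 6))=no:(0 1 3 6 2)*(0 3 4 2 5 1 6)=(0 6 5 1 4 2 3), (0 3 4 2 5 1 6)*(0 1 3 6 2)=(0 6 1 2 5 3 4)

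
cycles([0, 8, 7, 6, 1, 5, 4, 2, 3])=(1 8 3 6 4) (2 7) 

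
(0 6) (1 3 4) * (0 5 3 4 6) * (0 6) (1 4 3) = (0 6 5 1 3) 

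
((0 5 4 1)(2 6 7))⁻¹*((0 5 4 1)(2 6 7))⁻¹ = (0 4)(1 5)(2 6 7)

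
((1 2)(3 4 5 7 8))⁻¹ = (1 2)(3 8 7 5 4)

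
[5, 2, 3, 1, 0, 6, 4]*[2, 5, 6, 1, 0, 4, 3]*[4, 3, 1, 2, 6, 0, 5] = [6, 5, 3, 0, 1, 2, 4]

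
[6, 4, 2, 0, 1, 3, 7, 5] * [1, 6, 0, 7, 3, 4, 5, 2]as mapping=[0→5, 1→3, 2→0, 3→1, 4→6, 5→7, 6→2, 7→4]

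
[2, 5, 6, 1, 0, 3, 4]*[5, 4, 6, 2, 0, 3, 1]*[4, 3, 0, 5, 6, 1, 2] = [2, 5, 3, 6, 1, 0, 4]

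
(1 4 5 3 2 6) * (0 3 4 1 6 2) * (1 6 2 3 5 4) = (0 5 1 6 2 3)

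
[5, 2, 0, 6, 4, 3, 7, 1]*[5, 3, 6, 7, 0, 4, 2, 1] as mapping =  [0→4, 1→6, 2→5, 3→2, 4→0, 5→7, 6→1, 7→3] 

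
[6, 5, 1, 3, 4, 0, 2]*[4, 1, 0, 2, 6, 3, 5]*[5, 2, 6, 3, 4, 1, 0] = [1, 3, 2, 6, 0, 4, 5]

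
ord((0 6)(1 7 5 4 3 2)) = 6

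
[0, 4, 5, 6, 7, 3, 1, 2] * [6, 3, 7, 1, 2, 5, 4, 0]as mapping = [0→6, 1→2, 2→5, 3→4, 4→0, 5→1, 6→3, 7→7]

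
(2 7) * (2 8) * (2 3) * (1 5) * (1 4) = (1 5 4)(2 7 8 3)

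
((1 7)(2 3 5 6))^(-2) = (2 5)(3 6)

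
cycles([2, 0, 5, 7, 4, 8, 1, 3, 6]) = (0 2 5 8 6 1)(3 7)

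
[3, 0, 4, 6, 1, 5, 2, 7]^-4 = [6, 3, 1, 2, 0, 5, 4, 7]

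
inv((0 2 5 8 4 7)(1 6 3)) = (0 7 4 8 5 2)(1 3 6)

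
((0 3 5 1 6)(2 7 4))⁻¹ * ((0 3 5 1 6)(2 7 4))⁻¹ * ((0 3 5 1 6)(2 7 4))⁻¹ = (0 5 6 3 1)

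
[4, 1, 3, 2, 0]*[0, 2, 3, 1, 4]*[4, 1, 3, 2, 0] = [0, 3, 1, 2, 4]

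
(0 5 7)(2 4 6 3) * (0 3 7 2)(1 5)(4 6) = (0 1 5 2 6 7 3)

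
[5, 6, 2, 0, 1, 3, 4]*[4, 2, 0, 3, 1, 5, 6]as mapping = [0→5, 1→6, 2→0, 3→4, 4→2, 5→3, 6→1]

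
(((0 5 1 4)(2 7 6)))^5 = (0 5 1 4)(2 6 7)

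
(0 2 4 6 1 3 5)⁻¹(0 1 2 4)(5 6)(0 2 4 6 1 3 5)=(0 1)(2 3 4 6)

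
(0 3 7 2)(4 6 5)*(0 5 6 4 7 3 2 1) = (0 2 5 7 1)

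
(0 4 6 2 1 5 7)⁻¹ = (0 7 5 1 2 6 4)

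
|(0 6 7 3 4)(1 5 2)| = 15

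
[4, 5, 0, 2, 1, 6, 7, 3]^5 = [7, 2, 6, 5, 3, 0, 4, 1]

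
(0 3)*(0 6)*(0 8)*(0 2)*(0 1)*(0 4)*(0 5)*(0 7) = (0 3 6 8 2 1 4 5 7)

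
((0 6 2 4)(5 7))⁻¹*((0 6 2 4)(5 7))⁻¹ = (0 2)(4 6)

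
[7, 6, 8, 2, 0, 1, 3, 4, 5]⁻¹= [4, 5, 3, 6, 7, 8, 1, 0, 2]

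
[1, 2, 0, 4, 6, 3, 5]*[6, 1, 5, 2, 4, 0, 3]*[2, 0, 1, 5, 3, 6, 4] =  [0, 6, 4, 3, 5, 1, 2] 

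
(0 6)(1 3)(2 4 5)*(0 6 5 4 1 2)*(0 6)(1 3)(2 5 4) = (0 4 2 3 5 6)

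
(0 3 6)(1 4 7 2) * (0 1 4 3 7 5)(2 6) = (0 7 6 1 3 2 4 5)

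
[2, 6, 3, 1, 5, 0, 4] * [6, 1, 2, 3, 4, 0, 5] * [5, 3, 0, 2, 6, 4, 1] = [0, 4, 2, 3, 5, 1, 6]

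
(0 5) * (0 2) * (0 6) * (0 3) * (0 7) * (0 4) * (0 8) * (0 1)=(0 5 2 6 3 7 4 8 1)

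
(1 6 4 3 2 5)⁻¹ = (1 5 2 3 4 6)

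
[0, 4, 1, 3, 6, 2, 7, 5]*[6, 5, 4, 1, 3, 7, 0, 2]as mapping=[0→6, 1→3, 2→5, 3→1, 4→0, 5→4, 6→2, 7→7]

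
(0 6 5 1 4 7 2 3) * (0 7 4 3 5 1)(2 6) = (0 2 5)(1 3 7 6)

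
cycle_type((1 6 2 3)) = 4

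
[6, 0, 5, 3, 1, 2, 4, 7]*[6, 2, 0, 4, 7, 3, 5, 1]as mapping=[0→5, 1→6, 2→3, 3→4, 4→2, 5→0, 6→7, 7→1]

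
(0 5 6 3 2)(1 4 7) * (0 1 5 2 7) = (0 2 1 4)(3 7 5 6)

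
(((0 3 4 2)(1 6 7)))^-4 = (1 7 6)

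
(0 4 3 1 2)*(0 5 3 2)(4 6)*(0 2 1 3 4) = (0 6)(1 2 5 4)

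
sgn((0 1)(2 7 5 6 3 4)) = 1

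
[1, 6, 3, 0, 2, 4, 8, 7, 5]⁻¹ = [3, 0, 4, 2, 5, 8, 1, 7, 6]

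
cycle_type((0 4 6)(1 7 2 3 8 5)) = 3.6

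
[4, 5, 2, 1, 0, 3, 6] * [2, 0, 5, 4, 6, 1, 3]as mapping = [0→6, 1→1, 2→5, 3→0, 4→2, 5→4, 6→3]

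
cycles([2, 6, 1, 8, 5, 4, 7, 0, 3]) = (0 2 1 6 7)(3 8)(4 5)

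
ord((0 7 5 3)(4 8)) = 4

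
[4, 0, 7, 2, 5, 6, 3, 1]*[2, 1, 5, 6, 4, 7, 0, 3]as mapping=[0→4, 1→2, 2→3, 3→5, 4→7, 5→0, 6→6, 7→1]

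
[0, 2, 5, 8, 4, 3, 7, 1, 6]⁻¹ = [0, 7, 1, 5, 4, 2, 8, 6, 3]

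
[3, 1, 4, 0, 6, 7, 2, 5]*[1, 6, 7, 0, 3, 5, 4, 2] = [0, 6, 3, 1, 4, 2, 7, 5]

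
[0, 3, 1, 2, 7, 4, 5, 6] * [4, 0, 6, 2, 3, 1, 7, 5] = [4, 2, 0, 6, 5, 3, 1, 7]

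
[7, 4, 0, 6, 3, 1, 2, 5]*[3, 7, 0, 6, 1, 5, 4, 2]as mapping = [0→2, 1→1, 2→3, 3→4, 4→6, 5→7, 6→0, 7→5]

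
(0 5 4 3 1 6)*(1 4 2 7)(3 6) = (0 5 2 7 1 3 4 6)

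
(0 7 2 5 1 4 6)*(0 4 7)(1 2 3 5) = (1 7 3 5 2)(4 6)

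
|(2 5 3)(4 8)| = 6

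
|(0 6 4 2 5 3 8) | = 7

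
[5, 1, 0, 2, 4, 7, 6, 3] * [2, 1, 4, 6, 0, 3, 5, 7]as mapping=[0→3, 1→1, 2→2, 3→4, 4→0, 5→7, 6→5, 7→6]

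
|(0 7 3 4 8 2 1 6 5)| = 9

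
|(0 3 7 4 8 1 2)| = 7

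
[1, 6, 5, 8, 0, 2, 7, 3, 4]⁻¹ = [4, 0, 5, 7, 8, 2, 1, 6, 3]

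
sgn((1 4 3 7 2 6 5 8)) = -1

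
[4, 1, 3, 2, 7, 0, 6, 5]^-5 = [5, 1, 3, 2, 0, 7, 6, 4]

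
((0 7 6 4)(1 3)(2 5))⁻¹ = (0 4 6 7)(1 3)(2 5)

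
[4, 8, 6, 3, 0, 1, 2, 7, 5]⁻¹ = [4, 5, 6, 3, 0, 8, 2, 7, 1]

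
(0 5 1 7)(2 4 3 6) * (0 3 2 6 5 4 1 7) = (0 4 2 1)(3 5 7)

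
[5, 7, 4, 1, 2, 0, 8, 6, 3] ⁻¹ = [5, 3, 4, 8, 2, 0, 7, 1, 6] 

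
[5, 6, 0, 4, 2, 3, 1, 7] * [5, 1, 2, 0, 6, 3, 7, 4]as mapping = [0→3, 1→7, 2→5, 3→6, 4→2, 5→0, 6→1, 7→4]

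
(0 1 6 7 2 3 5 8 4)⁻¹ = (0 4 8 5 3 2 7 6 1)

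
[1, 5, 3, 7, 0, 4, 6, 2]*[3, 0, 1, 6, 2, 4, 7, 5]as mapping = [0→0, 1→4, 2→6, 3→5, 4→3, 5→2, 6→7, 7→1]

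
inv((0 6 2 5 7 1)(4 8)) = (0 1 7 5 2 6)(4 8)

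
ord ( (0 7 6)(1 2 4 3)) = 12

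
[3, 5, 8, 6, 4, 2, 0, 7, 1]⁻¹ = [6, 8, 5, 0, 4, 1, 3, 7, 2]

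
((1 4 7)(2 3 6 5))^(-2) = (1 4 7)(2 6)(3 5)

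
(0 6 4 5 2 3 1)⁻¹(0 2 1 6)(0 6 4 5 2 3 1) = (0 4 6 3)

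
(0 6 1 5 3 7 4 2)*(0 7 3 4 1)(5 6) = (0 5 4 2 7 1 6)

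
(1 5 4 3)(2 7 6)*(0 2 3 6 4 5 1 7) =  (0 2)(3 7 4 6)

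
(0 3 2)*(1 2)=(0 3 1 2)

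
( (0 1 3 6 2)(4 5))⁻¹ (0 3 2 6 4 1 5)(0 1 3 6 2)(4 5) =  (0 2 5 3 4 1 6)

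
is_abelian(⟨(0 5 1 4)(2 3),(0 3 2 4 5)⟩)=no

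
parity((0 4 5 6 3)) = even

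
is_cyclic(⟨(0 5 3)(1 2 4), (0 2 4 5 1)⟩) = no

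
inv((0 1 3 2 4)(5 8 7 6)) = (0 4 2 3 1)(5 6 7 8)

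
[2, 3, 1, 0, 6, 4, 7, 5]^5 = [2, 3, 1, 0, 6, 4, 7, 5]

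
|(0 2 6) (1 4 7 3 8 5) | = 6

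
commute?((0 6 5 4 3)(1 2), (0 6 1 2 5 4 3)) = no:(0 6 5 4 3)(1 2)*(0 6 1 2 5 4 3) = (0 1 5 3 6 4), (0 6 1 2 5 4 3)*(0 6 5 4 3)(1 2) = (0 5 3 6 2 4)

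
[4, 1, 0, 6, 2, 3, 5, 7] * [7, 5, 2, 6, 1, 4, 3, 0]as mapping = [0→1, 1→5, 2→7, 3→3, 4→2, 5→6, 6→4, 7→0]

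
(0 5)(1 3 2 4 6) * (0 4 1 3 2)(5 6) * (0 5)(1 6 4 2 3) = (0 4)(1 3 5 2 6)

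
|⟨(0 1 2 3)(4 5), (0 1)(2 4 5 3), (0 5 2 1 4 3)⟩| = 720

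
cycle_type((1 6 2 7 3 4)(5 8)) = 2.6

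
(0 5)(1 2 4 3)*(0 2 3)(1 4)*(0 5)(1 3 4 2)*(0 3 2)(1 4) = (0 3)(4 5)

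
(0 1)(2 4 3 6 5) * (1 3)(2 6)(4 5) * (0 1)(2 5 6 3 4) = (0 4)(2 6)(3 5)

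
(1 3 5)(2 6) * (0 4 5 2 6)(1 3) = (0 4 5 3 2)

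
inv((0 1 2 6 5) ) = (0 5 6 2 1) 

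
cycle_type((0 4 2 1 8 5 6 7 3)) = 9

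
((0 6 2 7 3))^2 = (0 2 3 6 7)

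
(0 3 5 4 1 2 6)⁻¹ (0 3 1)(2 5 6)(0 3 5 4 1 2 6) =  (0 6 4)(2 3 5)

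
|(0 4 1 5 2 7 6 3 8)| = 9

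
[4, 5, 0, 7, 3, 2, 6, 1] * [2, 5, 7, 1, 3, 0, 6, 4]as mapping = [0→3, 1→0, 2→2, 3→4, 4→1, 5→7, 6→6, 7→5]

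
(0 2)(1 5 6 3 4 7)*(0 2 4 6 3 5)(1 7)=(0 4 1)(3 6 5)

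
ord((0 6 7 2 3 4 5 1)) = 8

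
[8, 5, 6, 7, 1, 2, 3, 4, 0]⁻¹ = [8, 4, 5, 6, 7, 1, 2, 3, 0]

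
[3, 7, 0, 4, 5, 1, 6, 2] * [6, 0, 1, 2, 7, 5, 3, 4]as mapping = [0→2, 1→4, 2→6, 3→7, 4→5, 5→0, 6→3, 7→1]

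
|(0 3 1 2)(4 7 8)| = 12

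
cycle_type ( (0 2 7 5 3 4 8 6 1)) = 9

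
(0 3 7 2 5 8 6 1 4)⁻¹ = (0 4 1 6 8 5 2 7 3)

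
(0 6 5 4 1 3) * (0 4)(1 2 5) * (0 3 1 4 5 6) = (2 6 4)(3 5)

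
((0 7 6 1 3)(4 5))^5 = (4 5)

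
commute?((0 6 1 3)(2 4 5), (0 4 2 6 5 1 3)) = no:(0 6 1 3)(2 4 5)*(0 4 2 6 5 1 3) = (0 5 6 3 4 1), (0 4 2 6 5 1 3)*(0 6 1 3)(2 4 5) = (0 5 3 6 2 1)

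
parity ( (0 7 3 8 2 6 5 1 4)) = even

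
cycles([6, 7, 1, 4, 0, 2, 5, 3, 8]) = (0 6 5 2 1 7 3 4)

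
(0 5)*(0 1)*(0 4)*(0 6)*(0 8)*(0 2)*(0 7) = (0 5 1 4 6 8 2 7)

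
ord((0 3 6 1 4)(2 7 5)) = 15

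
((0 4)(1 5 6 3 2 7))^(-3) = (0 4)(1 3)(2 5)(6 7)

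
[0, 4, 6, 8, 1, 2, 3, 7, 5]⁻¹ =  [0, 4, 5, 6, 1, 8, 2, 7, 3]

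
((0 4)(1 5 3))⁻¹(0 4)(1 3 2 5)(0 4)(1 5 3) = (0 4)(1 2 3 5)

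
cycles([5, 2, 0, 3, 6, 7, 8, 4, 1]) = (0 5 7 4 6 8 1 2)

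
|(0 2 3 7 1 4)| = 6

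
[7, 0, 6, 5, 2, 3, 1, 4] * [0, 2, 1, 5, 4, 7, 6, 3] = [3, 0, 6, 7, 1, 5, 2, 4]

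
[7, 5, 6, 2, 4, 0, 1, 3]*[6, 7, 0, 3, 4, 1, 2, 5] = [5, 1, 2, 0, 4, 6, 7, 3]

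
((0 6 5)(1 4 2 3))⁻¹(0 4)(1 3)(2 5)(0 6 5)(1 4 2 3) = (0 3)(1 4)(2 6)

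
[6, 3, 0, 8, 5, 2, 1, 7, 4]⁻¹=[2, 6, 5, 1, 8, 4, 0, 7, 3]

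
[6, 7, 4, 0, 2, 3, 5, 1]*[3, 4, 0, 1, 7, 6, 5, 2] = [5, 2, 7, 3, 0, 1, 6, 4]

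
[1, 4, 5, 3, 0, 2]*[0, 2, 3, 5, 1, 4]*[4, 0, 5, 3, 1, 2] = [5, 0, 1, 2, 4, 3]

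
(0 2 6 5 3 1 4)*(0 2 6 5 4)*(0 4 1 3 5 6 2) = (0 2 6 1 4)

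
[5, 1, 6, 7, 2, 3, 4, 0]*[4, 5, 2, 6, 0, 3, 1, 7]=[3, 5, 1, 7, 2, 6, 0, 4]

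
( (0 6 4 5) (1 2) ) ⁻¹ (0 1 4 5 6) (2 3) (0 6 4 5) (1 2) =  (0 4 6 2 5) (1 3) 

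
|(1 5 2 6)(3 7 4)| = 12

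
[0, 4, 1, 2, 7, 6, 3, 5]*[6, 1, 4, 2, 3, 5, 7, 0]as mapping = [0→6, 1→3, 2→1, 3→4, 4→0, 5→7, 6→2, 7→5]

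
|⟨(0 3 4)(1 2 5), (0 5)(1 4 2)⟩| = 720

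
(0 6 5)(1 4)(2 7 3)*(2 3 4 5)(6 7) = (0 7 4 1 5)(2 6)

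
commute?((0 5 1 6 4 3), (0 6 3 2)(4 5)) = no:(0 5 1 6 4 3)*(0 6 3 2)(4 5) = (0 4 2)(1 3 6 5), (0 6 3 2)(4 5)*(0 5 1 6 4 3) = (0 4 1 6)(2 5 3)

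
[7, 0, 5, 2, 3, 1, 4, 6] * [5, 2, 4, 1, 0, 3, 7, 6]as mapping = [0→6, 1→5, 2→3, 3→4, 4→1, 5→2, 6→0, 7→7]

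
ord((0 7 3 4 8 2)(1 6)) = 6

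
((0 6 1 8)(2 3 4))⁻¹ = (0 8 1 6)(2 4 3)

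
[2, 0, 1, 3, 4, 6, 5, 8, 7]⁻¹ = [1, 2, 0, 3, 4, 6, 5, 8, 7]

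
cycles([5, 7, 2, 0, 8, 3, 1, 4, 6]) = (0 5 3)(1 7 4 8 6)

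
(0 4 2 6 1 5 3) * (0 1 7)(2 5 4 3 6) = (0 3 1 4 5 6 7)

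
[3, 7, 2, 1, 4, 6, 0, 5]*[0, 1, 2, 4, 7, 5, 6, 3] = [4, 3, 2, 1, 7, 6, 0, 5]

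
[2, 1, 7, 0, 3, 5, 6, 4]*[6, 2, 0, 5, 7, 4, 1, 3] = [0, 2, 3, 6, 5, 4, 1, 7]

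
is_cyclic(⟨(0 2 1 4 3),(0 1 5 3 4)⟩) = no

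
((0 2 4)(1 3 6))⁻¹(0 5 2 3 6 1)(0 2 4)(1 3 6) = (1 3 2 5 4 6)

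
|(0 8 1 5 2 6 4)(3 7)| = 14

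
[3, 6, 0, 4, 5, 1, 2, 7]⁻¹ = [2, 5, 6, 0, 3, 4, 1, 7]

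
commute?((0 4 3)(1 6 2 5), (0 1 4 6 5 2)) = no:(0 4 3)(1 6 2 5) * (0 1 4 6 5 2) = (0 6)(1 5 4 3), (0 1 4 6 5 2) * (0 4 3)(1 6 2 5) = (0 6 1 3)(2 4)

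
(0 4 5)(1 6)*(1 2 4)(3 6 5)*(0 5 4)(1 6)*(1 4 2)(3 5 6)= (0 3 4 5 6 1 2)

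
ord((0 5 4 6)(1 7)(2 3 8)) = 12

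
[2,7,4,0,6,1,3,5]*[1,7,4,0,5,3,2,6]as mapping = [0→4,1→6,2→5,3→1,4→2,5→7,6→0,7→3]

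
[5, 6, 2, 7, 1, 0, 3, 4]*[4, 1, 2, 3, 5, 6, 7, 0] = [6, 7, 2, 0, 1, 4, 3, 5]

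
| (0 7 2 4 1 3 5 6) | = 8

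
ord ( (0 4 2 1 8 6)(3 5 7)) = 6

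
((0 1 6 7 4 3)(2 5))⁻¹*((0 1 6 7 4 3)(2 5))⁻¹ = (0 4 6)(1 3 7)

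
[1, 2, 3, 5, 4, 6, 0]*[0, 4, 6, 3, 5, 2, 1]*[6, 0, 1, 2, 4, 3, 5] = [4, 5, 2, 1, 3, 0, 6]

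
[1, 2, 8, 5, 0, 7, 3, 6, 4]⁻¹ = [4, 0, 1, 6, 8, 3, 7, 5, 2]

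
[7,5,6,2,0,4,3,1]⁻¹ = [4,7,3,6,5,1,2,0]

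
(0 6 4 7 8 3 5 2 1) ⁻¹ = (0 1 2 5 3 8 7 4 6) 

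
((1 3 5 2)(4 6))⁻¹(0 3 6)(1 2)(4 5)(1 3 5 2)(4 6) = (0 5 4)(1 3)(2 6)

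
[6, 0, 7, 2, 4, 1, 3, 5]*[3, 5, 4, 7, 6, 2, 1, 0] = [1, 3, 0, 4, 6, 5, 7, 2]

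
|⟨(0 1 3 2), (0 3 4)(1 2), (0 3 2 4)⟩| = 120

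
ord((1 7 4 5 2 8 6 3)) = 8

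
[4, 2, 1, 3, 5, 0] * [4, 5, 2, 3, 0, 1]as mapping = [0→0, 1→2, 2→5, 3→3, 4→1, 5→4]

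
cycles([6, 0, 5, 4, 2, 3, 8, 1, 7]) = (0 6 8 7 1)(2 5 3 4)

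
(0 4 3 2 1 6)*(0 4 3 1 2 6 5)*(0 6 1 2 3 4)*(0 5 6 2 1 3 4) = (1 6 5 2 4)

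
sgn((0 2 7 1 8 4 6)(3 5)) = -1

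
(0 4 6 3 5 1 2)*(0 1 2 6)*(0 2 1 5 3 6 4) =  (1 4 2 5)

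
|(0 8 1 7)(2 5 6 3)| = 4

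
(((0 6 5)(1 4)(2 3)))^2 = (0 5 6)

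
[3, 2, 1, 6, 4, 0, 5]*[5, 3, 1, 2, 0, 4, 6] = [2, 1, 3, 6, 0, 5, 4]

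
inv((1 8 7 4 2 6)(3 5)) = (1 6 2 4 7 8)(3 5)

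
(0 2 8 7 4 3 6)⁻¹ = (0 6 3 4 7 8 2)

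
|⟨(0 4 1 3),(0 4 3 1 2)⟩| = 20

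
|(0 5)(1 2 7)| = 6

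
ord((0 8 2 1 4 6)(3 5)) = 6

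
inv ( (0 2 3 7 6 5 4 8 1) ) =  (0 1 8 4 5 6 7 3 2) 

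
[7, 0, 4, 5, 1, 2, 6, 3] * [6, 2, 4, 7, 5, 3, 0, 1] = [1, 6, 5, 3, 2, 4, 0, 7]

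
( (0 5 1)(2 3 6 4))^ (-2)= (0 5 1)(2 6)(3 4)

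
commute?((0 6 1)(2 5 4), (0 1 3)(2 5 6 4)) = no:(0 6 1)(2 5 4)*(0 1 3)(2 5 6 4) = (0 4 5 2 6 3), (0 1 3)(2 5 6 4)*(0 6 1)(2 5 4) = (1 3 6 2 4 5)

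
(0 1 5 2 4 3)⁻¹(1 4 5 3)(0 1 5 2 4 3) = (0 5 3 2)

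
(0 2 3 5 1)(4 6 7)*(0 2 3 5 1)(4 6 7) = (0 3 1 2 5)(4 7 6)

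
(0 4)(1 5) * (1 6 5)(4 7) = (0 7 4)(5 6)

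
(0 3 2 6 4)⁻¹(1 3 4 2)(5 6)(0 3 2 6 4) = (0 6 1 2)(4 5)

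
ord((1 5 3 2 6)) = 5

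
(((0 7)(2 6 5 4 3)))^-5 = (0 7)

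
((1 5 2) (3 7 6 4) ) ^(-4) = (1 2 5) 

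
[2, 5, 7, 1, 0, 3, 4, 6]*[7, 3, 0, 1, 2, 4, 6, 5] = [0, 4, 5, 3, 7, 1, 2, 6]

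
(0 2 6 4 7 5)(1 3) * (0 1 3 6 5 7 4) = (0 2 5 1 6)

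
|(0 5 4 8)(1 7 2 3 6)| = 20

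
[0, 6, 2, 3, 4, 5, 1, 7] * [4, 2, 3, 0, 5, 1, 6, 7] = [4, 6, 3, 0, 5, 1, 2, 7]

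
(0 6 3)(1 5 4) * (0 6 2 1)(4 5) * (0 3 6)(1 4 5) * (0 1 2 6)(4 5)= (0 6)(1 4 3)(2 5)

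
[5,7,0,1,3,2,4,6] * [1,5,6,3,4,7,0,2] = [7,2,1,5,3,6,4,0]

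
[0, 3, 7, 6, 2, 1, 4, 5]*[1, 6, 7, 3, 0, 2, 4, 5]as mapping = [0→1, 1→3, 2→5, 3→4, 4→7, 5→6, 6→0, 7→2]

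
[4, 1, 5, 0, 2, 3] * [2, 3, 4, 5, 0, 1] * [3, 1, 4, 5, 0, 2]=[3, 5, 1, 4, 0, 2]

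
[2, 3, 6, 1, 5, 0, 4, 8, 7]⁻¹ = [5, 3, 0, 1, 6, 4, 2, 8, 7]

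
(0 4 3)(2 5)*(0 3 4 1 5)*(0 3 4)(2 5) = (0 1 2 3 4)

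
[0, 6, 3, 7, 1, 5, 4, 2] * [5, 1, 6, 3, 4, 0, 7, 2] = [5, 7, 3, 2, 1, 0, 4, 6]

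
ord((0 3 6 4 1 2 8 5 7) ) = 9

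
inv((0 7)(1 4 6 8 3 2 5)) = (0 7)(1 5 2 3 8 6 4)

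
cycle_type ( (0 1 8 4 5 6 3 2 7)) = 9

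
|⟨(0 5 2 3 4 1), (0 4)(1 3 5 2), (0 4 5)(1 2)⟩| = 720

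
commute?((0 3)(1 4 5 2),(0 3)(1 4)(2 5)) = no:(0 3)(1 4 5 2)*(0 3)(1 4)(2 5) = (2 4),(0 3)(1 4)(2 5)*(0 3)(1 4 5 2) = (1 5)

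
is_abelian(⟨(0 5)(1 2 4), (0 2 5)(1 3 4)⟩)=no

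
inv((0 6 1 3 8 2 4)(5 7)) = (0 4 2 8 3 1 6)(5 7)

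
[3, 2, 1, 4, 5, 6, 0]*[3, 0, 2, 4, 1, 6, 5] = [4, 2, 0, 1, 6, 5, 3]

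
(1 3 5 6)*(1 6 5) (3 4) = (1 4 3) 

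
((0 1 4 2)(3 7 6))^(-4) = (3 6 7)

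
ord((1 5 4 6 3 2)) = 6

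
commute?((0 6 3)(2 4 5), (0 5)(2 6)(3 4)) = yes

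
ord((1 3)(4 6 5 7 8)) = 10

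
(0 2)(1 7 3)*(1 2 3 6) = (0 3 2)(1 7 6)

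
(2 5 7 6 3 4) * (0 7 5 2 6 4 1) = (0 7 4 6 3 1)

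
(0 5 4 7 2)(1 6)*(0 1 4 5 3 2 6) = (0 3 2 1)(4 7 6)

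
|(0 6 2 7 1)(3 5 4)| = 15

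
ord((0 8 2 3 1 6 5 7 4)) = 9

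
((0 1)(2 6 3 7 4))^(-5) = (0 1)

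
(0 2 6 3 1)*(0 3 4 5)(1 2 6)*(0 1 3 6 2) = (0 2 3)(1 6 4 5)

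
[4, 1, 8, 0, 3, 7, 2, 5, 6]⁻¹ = [3, 1, 6, 4, 0, 7, 8, 5, 2]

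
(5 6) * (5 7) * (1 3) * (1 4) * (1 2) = (1 3 4 2)(5 6 7)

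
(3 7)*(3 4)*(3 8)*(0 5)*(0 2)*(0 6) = (0 5 2 6)(3 7 4 8)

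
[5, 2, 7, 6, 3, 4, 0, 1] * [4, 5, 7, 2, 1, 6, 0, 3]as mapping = [0→6, 1→7, 2→3, 3→0, 4→2, 5→1, 6→4, 7→5]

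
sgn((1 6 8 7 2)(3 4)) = -1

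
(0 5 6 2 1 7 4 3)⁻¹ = (0 3 4 7 1 2 6 5)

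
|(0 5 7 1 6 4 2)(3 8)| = 14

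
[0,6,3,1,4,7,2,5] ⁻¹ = [0,3,6,2,4,7,1,5] 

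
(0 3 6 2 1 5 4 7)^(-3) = (0 5 6 7 1 3 4 2)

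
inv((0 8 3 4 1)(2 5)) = (0 1 4 3 8)(2 5)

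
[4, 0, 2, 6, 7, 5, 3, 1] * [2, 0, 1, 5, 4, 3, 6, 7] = [4, 2, 1, 6, 7, 3, 5, 0] 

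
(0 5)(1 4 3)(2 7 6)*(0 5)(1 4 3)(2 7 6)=(1 3 4)(2 6 7)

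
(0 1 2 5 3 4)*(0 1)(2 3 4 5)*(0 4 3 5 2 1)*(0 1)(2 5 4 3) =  (0 3 5 2)(1 4)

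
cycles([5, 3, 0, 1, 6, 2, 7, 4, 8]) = (0 5 2)(1 3)(4 6 7)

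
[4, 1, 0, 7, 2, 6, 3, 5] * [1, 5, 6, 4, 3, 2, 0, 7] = [3, 5, 1, 7, 6, 0, 4, 2]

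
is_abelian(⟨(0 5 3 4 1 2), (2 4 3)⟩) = no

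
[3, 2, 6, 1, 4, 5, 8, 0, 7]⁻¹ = [7, 3, 1, 0, 4, 5, 2, 8, 6]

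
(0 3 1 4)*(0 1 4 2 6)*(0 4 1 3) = (1 2 6 4 3)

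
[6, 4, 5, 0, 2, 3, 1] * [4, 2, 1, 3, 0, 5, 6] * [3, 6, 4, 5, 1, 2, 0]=[0, 3, 2, 1, 6, 5, 4]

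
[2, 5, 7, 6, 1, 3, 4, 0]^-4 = [7, 5, 0, 6, 1, 3, 4, 2]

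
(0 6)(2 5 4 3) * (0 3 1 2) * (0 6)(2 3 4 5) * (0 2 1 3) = (0 2 1)(3 6 4)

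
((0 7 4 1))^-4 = ()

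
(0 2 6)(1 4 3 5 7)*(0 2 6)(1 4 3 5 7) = (0 6 2)(1 3 7 4 5)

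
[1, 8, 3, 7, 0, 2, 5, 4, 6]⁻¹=[4, 0, 5, 2, 7, 6, 8, 3, 1]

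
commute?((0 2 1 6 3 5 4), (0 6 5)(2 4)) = no:(0 2 1 6 3 5 4) * (0 6 5)(2 4) = (0 4 6 3)(1 5 2), (0 6 5)(2 4) * (0 2 1 6 3 5 4) = (0 3 5 2)(1 6 4)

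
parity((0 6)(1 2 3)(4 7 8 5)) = even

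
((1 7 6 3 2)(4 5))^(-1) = (1 2 3 6 7)(4 5)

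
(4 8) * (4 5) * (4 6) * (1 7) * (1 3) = (1 7 3)(4 8 5 6)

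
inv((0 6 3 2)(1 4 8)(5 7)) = (0 2 3 6)(1 8 4)(5 7)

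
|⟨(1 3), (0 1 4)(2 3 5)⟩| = 24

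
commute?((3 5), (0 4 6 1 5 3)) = no:(3 5)*(0 4 6 1 5 3) = (0 4 6 1 5), (0 4 6 1 5 3)*(3 5) = (0 4 6 1 3)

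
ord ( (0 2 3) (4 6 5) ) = 3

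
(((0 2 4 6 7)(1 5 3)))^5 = (1 3 5)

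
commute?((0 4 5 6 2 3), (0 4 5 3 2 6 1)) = no:(0 4 5 6 2 3) * (0 4 5 3 2 6 1) = (0 5 1)(3 4), (0 4 5 3 2 6 1) * (0 4 5 6 2 3) = (0 5)(1 4 6)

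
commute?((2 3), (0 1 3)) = no:(2 3)*(0 1 3) = (0 1 3 2), (0 1 3)*(2 3) = (0 1 2 3)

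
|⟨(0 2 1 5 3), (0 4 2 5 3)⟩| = 360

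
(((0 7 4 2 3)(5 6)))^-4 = (0 7 4 2 3)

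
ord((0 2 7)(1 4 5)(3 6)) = 6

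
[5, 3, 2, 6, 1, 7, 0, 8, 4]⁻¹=[6, 4, 2, 1, 8, 0, 3, 5, 7]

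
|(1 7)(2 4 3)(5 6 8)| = 6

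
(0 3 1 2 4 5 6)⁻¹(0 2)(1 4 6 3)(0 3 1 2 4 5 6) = (0 1 2 5)(3 4)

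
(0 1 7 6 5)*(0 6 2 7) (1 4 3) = (0 4 3 1) (2 7) (5 6) 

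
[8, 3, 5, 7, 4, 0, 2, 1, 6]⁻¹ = [5, 7, 6, 1, 4, 2, 8, 3, 0]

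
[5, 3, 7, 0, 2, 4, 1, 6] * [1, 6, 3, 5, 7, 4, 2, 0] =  [4, 5, 0, 1, 3, 7, 6, 2]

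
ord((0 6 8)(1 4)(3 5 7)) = 6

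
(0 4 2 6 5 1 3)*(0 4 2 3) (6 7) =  (0 2 7 6 5 1) (3 4) 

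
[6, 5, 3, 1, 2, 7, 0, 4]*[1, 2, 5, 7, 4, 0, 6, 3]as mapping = [0→6, 1→0, 2→7, 3→2, 4→5, 5→3, 6→1, 7→4]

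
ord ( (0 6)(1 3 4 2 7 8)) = 6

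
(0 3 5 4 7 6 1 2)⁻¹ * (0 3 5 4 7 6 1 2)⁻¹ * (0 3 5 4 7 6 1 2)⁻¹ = (0 6 5 2 7 3 1 4)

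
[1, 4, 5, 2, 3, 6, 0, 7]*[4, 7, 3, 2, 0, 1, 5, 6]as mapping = [0→7, 1→0, 2→1, 3→3, 4→2, 5→5, 6→4, 7→6]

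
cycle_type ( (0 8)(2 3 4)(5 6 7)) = 2.3^2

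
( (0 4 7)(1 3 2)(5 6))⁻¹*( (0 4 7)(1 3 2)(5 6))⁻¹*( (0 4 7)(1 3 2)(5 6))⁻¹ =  (5 6)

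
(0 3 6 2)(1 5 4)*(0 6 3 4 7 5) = (0 4 1)(2 6)(5 7)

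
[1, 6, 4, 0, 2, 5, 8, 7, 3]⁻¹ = [3, 0, 4, 8, 2, 5, 1, 7, 6]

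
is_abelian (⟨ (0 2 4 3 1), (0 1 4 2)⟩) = no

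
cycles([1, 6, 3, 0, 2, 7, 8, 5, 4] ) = (0 1 6 8 4 2 3)(5 7)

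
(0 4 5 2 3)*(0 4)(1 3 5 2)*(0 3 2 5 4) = (0 3)(1 2 4 5)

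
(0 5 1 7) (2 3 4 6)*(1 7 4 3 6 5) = (0 1 4 5 7) (2 6) 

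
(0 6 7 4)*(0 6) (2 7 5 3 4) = (2 7) (3 4 6 5) 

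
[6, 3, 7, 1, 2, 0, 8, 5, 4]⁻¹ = [5, 3, 4, 1, 8, 7, 0, 2, 6]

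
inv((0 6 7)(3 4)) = (0 7 6)(3 4)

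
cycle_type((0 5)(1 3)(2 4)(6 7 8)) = 2^3.3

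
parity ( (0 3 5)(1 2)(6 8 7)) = odd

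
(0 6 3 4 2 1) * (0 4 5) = (0 6 3 5)(1 4 2)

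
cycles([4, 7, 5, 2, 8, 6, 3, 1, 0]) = (0 4 8)(1 7)(2 5 6 3)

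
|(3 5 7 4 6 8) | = 6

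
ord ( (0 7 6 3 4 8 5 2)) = 8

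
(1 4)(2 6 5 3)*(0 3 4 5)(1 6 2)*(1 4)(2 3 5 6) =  (0 5 1 6)(2 3 4)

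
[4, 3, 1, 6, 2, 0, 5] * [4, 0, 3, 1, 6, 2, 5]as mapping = [0→6, 1→1, 2→0, 3→5, 4→3, 5→4, 6→2]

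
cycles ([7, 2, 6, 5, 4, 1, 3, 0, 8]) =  (0 7)(1 2 6 3 5)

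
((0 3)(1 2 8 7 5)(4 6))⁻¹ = (0 3)(1 5 7 8 2)(4 6)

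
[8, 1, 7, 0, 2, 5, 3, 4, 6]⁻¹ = [3, 1, 4, 6, 7, 5, 8, 2, 0]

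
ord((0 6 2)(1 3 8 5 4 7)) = 6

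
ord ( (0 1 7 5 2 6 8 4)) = 8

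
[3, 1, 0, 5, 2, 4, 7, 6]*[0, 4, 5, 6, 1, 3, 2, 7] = [6, 4, 0, 3, 5, 1, 7, 2]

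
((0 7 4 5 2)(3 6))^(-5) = (3 6)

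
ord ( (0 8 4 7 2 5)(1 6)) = 6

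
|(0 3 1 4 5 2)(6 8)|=6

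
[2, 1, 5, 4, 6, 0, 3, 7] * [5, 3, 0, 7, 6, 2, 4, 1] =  [0, 3, 2, 6, 4, 5, 7, 1]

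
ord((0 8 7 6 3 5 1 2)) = 8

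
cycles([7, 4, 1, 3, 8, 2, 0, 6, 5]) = (0 7 6) (1 4 8 5 2) 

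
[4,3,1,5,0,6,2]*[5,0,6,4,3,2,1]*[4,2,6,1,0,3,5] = [1,0,4,6,3,2,5]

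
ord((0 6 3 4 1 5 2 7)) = 8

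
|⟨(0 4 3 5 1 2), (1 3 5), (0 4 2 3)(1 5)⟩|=720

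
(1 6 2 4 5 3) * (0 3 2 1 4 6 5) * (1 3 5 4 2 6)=(0 5 6 3 2 1 4)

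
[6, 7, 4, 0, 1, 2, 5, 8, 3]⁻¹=[3, 4, 5, 8, 2, 6, 0, 1, 7]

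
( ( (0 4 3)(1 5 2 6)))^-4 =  (0 3 4)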